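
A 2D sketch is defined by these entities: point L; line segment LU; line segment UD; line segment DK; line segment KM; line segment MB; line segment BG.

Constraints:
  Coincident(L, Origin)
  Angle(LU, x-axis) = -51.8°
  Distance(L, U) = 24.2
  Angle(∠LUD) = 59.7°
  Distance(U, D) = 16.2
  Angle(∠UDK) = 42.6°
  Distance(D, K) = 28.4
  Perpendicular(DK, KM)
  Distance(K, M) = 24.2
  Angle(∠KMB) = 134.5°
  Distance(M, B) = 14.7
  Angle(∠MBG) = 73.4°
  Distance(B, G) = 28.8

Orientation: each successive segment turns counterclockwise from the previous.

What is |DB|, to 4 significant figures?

38.88

L is at the origin; LU runs at -51.8° with length 24.2, so U = (14.97, -19.02). ∠LUD = 59.7° gives UD at 68.50° from the x-axis; with |UD| = 16.2, D = (20.90, -3.945). ∠UDK = 42.6° gives DK at -154.1° from the x-axis; with |DK| = 28.4, K = (-4.645, -16.35). DK is perpendicular to KM, so KM runs at -64.10°; with |KM| = 24.2, M = (5.926, -38.12). ∠KMB = 134.5° gives MB at -18.60° from the x-axis; with |MB| = 14.7, B = (19.86, -42.81). Then |DB| = |B − D| = 38.88.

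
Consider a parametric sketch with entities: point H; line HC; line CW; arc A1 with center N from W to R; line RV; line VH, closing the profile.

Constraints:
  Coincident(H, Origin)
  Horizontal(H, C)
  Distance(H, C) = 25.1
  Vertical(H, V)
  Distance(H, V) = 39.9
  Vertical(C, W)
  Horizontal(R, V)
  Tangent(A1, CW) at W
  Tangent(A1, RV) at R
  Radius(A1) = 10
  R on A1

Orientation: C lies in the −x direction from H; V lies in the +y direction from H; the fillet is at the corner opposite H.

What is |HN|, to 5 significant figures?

33.497

H is at the origin; H and C share the same y with |HC| = 25.1 and C on the −x side, so C = (-25.100, 0.0000). H and V share the same x with |HV| = 39.9 and V on the +y side, so V = (0.0000, 39.900). The virtual corner opposite H is at (-25.100, 39.900). Tangency of A1 to CW means the radius NW is perpendicular to CW and since A1 is tangent to RV there, NR ⟂ RV, with radius 10.0, so the center N sits 10.0 in from both sides at N = (-15.100, 29.900). Then |HN| = |N − H| = 33.497.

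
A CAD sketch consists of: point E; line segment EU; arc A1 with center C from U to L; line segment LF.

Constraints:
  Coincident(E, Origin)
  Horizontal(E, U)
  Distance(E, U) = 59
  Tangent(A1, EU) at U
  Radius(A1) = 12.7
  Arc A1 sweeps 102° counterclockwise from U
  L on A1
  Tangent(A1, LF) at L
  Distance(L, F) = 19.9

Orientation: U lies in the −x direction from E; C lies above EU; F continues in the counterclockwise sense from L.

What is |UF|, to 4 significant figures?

35.78

On A1, U sits at bearing -90° from C; a 102° counterclockwise sweep puts L at bearing 12°, so L = C + 12.7·(cos 12°, sin 12°) = (-46.58, 15.34). A1 meets LF tangentially, so CL is at right angles to LF, so LF runs along (−sin 12°, cos 12°); with |LF| = 19.9, F = (-50.71, 34.81). Then |UF| = |F − U| = 35.78.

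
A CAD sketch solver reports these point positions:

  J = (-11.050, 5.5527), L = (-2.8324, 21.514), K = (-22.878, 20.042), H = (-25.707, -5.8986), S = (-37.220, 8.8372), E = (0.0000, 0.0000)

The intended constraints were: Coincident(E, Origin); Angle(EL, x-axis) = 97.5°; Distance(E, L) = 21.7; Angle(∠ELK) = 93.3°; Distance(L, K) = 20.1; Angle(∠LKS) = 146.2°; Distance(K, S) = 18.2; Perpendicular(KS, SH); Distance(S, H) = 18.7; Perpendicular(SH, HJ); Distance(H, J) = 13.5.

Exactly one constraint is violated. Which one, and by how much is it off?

Distance(H, J) = 13.5 — off by 5.10.

E = (0.00, 0.00) ✓; EL at 97.50° ✓; |EL| = 21.70 ✓; ∠ELK = 93.30° ✓; |LK| = 20.10 ✓; ∠LKS = 146.2° ✓; |KS| = 18.20 ✓; ∠(KS, SH) = 90.00° ✓; |SH| = 18.70 ✓; ∠(SH, HJ) = 90.00° ✓; |HJ| = 18.60 ✗.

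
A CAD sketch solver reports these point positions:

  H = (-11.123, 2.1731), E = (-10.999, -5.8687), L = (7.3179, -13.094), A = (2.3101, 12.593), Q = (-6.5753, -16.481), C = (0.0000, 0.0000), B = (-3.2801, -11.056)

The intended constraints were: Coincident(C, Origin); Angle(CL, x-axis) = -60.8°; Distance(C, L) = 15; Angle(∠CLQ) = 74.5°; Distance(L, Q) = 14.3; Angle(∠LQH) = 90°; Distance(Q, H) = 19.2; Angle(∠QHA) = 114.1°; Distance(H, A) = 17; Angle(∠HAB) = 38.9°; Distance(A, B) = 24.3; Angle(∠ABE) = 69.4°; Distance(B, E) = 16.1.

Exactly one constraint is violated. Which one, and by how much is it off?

Distance(B, E) = 16.1 — off by 6.80.

C = (0.00, 0.00) ✓; CL at -60.80° ✓; |CL| = 15.00 ✓; ∠CLQ = 74.50° ✓; |LQ| = 14.30 ✓; ∠LQH = 90.00° ✓; |QH| = 19.20 ✓; ∠QHA = 114.1° ✓; |HA| = 17.00 ✓; ∠HAB = 38.90° ✓; |AB| = 24.30 ✓; ∠ABE = 69.40° ✓; |BE| = 9.300 ✗.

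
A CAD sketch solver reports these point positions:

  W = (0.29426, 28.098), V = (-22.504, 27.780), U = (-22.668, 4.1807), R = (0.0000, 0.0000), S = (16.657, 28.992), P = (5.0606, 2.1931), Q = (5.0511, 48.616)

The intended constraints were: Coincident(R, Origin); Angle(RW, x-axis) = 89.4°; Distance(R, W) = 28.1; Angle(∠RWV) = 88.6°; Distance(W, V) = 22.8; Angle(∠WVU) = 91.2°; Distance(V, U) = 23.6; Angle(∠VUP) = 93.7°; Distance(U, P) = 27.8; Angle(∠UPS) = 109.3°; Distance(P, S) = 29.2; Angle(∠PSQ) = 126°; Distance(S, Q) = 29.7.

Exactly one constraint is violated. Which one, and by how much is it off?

Distance(S, Q) = 29.7 — off by 6.90.

R = (0.00, 0.00) ✓; RW at 89.40° ✓; |RW| = 28.10 ✓; ∠RWV = 88.60° ✓; |WV| = 22.80 ✓; ∠WVU = 91.20° ✓; |VU| = 23.60 ✓; ∠VUP = 93.70° ✓; |UP| = 27.80 ✓; ∠UPS = 109.3° ✓; |PS| = 29.20 ✓; ∠PSQ = 126.0° ✓; |SQ| = 22.80 ✗.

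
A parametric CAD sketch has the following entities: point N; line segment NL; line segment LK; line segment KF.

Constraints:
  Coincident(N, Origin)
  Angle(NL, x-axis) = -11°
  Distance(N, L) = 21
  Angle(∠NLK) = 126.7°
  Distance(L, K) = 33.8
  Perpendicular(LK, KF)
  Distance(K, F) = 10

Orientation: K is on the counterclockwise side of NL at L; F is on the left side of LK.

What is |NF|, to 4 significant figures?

46.85

N is at the origin; NL runs at -11.0° with length 21.0, so L = 21.0·(cos -11.0°, sin -11.0°) = (20.61, -4.007). ∠NLK = 126.7°, so LK runs at -11.0° + (180° − 126.7°) = 42.30° from the x-axis; with |LK| = 33.8, K = L + 33.8·(cos 42.30°, sin 42.30°) = (45.61, 18.74). LK is perpendicular to KF; with |KF| = 10.0 on the left of LK, F = K + 10.0·(-0.6730, 0.7396) = (38.88, 26.14). Then |NF| = |F − N| = 46.85.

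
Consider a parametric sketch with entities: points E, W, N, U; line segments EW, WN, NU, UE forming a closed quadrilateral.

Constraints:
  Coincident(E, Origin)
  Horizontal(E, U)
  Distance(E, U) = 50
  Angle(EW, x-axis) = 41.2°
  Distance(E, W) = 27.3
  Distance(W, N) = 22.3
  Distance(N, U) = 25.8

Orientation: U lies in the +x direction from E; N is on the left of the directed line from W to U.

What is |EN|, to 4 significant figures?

48.51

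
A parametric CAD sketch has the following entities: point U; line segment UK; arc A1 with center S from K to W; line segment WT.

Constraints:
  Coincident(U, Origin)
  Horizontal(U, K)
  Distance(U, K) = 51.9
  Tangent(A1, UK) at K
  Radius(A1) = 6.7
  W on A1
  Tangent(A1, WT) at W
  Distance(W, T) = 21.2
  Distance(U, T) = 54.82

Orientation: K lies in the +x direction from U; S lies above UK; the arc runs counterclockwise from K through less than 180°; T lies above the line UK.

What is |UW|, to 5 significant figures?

58.550

Checks: ∠(SK, KU) = 90.00° ✓; |SW| = 6.700 ✓; ∠(SW, WT) = 90.00° ✓; |WT| = 21.20 ✓; |UT| = 54.82 ✓.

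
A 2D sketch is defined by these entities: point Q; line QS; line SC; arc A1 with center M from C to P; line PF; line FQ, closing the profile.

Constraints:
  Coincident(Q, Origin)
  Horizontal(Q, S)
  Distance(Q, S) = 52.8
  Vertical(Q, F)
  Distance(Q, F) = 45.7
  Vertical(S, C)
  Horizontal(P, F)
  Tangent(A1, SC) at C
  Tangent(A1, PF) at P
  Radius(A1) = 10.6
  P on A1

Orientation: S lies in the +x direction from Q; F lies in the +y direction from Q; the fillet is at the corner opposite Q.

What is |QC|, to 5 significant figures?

63.402

Q is at the origin; QS is horizontal with |QS| = 52.8 and S on the +x side, so S = (52.800, 0.0000). QF is vertical with |QF| = 45.7 and F on the +y side, so F = (0.0000, 45.700). The virtual corner opposite Q is at (52.800, 45.700). Tangency of A1 to SC means the radius MC is perpendicular to SC and the tangent condition forces MP to be normal to PF, with radius 10.6, so the center M sits 10.6 in from both sides at M = (42.200, 35.100). That places the tangent points at C = (52.800, 35.100) on SC and P = (42.200, 45.700) on PF. Then |QC| = |C − Q| = 63.402.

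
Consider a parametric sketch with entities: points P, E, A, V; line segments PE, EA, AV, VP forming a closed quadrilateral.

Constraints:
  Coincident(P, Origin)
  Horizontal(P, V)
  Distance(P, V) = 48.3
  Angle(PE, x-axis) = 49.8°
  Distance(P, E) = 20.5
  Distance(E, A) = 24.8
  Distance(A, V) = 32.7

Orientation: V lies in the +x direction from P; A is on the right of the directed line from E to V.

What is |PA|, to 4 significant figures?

19.03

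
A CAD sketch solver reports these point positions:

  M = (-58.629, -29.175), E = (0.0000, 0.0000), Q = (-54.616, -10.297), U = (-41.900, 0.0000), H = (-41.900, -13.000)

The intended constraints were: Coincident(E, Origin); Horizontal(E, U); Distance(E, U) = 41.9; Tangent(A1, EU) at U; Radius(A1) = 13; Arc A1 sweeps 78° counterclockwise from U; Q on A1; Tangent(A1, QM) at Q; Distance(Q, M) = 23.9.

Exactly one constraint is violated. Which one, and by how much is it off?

Distance(Q, M) = 23.9 — off by 4.60.

E = (0.00, 0.00) ✓; E.y = 0.00, U.y = 0.00 ✓; |EU| = 41.90 ✓; ∠(HU, UE) = 90.00° ✓; |HU| = 13.00 ✓; bearing(H→Q) − bearing(H→U) = 78.00° ✓; |HQ| = 13.00 ✓; ∠(HQ, QM) = 90.00° ✓; |QM| = 19.30 ✗.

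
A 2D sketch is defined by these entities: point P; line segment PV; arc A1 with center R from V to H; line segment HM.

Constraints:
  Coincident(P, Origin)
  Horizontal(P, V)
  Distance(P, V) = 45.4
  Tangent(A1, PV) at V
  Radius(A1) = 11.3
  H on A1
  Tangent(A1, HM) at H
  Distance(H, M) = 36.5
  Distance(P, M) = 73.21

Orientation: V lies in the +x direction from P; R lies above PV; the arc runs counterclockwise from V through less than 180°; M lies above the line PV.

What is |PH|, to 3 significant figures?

57.9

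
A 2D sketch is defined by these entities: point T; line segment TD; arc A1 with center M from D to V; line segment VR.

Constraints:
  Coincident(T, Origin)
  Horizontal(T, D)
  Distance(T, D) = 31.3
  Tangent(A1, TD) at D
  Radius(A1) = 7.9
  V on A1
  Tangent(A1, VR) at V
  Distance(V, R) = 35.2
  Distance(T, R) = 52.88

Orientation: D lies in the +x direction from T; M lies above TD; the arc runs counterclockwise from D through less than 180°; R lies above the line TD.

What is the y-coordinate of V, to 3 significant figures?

10.0

Checks: |MD| = 7.900 ✓; |MV| = 7.900 ✓; ∠(MV, VR) = 90.00° ✓; |VR| = 35.20 ✓; |TR| = 52.88 ✓.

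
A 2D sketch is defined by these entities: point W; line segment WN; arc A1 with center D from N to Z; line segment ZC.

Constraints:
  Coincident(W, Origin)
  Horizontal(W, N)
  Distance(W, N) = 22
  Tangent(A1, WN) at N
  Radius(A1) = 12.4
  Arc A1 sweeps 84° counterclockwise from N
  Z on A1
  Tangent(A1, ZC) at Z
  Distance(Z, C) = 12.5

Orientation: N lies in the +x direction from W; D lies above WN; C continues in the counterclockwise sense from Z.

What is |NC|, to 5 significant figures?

27.202

W is at the origin; WN is horizontal with |WN| = 22.0 and N on the +x side, so N = (22.000, 0.0000). Tangency of A1 to WN means the radius DN is perpendicular to WN, so D = N + (0, 12.4) = (22.000, 12.400). On A1, N sits at bearing -90° from D; an 84° counterclockwise sweep puts Z at bearing -6°, so Z = D + 12.4·(cos -6°, sin -6°) = (34.332, 11.104). Since A1 is tangent to ZC there, DZ ⟂ ZC, so ZC runs along (−sin -6°, cos -6°); with |ZC| = 12.5, C = (35.639, 23.535). Then |NC| = |C − N| = 27.202.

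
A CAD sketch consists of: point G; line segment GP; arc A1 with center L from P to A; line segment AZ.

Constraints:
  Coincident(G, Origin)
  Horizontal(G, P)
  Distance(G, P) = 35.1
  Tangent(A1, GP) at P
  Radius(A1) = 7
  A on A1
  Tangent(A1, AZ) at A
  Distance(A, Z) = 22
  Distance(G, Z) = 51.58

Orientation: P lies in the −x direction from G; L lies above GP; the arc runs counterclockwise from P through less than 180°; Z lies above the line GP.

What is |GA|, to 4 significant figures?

31.59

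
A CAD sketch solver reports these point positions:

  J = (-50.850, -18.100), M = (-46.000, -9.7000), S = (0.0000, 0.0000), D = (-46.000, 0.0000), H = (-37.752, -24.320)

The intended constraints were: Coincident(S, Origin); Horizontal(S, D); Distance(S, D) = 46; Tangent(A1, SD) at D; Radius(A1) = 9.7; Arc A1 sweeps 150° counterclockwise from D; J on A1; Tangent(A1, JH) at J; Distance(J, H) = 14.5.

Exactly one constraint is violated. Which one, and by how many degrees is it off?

Tangent(A1, JH) at J — off by 4.60°.

S = (0.00, 0.00) ✓; S.y = 0.00, D.y = 0.00 ✓; |SD| = 46.00 ✓; ∠(MD, DS) = 90.00° ✓; |MD| = 9.700 ✓; bearing(M→J) − bearing(M→D) = 150.0° ✓; |MJ| = 9.700 ✓; ∠(MJ, JH) = 85.40° ✗; |JH| = 14.50 ✓.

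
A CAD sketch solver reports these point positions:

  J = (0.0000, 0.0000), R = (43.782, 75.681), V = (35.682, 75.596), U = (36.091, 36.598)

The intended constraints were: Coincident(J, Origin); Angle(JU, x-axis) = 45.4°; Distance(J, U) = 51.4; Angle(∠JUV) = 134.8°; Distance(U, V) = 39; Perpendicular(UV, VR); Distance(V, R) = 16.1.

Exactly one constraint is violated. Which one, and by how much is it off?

Distance(V, R) = 16.1 — off by 8.00.

J = (0.00, 0.00) ✓; JU at 45.40° ✓; |JU| = 51.40 ✓; ∠JUV = 134.8° ✓; |UV| = 39.00 ✓; ∠(UV, VR) = 90.00° ✓; |VR| = 8.100 ✗.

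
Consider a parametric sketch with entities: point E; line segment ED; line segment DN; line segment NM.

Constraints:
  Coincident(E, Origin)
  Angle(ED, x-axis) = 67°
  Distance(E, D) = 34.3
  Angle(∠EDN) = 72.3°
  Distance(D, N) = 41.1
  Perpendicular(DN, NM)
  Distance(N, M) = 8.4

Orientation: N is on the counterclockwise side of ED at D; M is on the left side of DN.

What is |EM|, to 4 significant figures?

39.12

E is at the origin; ED runs at 67.0° with length 34.3, so D = 34.3·(cos 67.0°, sin 67.0°) = (13.40, 31.57). ∠EDN = 72.3°, so DN runs at 67.0° + (180° − 72.3°) = 174.7° from the x-axis; with |DN| = 41.1, N = D + 41.1·(cos 174.7°, sin 174.7°) = (-27.52, 35.37). DN ⟂ NM; with |NM| = 8.4 on the left of DN, M = N + 8.4·(-0.09237, -0.9957) = (-28.30, 27.01). Then |EM| = |M − E| = 39.12.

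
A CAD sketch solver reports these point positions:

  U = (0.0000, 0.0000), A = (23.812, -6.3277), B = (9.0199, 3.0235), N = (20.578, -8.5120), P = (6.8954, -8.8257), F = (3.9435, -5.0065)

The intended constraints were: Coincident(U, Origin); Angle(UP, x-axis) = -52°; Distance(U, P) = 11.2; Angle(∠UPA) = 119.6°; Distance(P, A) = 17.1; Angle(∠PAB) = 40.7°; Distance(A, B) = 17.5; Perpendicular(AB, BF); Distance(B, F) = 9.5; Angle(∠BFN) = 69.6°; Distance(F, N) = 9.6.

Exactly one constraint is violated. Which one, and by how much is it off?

Distance(F, N) = 9.6 — off by 7.40.

U = (0.00, 0.00) ✓; UP at -52.00° ✓; |UP| = 11.20 ✓; ∠UPA = 119.6° ✓; |PA| = 17.10 ✓; ∠PAB = 40.70° ✓; |AB| = 17.50 ✓; ∠(AB, BF) = 90.00° ✓; |BF| = 9.500 ✓; ∠BFN = 69.60° ✓; |FN| = 17.00 ✗.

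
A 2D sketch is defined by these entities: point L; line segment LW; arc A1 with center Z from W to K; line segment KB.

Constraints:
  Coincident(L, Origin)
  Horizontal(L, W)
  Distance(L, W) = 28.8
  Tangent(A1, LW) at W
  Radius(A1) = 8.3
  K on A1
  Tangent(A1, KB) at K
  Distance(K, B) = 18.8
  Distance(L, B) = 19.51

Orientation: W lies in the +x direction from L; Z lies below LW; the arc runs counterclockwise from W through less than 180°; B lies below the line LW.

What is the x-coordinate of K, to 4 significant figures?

22.63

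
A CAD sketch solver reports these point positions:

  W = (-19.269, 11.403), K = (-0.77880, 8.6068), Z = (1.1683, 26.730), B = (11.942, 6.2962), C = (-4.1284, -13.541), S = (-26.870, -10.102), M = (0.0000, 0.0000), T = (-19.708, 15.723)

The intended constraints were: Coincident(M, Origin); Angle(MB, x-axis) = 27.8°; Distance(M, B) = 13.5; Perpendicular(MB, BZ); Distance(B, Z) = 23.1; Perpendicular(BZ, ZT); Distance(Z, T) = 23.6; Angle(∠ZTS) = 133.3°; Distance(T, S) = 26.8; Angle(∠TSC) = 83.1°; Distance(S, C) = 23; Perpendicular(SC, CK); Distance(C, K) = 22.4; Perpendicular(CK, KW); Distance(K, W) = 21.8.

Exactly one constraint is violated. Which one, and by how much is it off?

Distance(K, W) = 21.8 — off by 3.10.

M = (0.00, 0.00) ✓; MB at 27.80° ✓; |MB| = 13.50 ✓; ∠(MB, BZ) = 90.00° ✓; |BZ| = 23.10 ✓; ∠(BZ, ZT) = 90.00° ✓; |ZT| = 23.60 ✓; ∠ZTS = 133.3° ✓; |TS| = 26.80 ✓; ∠TSC = 83.10° ✓; |SC| = 23.00 ✓; ∠(SC, CK) = 90.00° ✓; |CK| = 22.40 ✓; ∠(CK, KW) = 90.00° ✓; |KW| = 18.70 ✗.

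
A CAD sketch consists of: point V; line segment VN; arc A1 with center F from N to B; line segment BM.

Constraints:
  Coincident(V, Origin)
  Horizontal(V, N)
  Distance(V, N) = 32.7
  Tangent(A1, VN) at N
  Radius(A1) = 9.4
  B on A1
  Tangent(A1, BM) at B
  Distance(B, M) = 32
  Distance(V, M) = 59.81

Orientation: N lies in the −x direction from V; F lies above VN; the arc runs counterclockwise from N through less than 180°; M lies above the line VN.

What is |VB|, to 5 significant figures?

29.123

Checks: |FB| = 9.400 ✓; ∠(FB, BM) = 90.00° ✓; |BM| = 32.00 ✓; |VM| = 59.81 ✓.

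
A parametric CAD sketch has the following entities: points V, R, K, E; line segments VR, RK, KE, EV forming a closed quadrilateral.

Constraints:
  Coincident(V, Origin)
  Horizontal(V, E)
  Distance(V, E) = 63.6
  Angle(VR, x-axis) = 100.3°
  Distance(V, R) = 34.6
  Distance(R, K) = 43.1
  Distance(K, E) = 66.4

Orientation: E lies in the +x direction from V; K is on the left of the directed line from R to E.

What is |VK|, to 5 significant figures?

64.737

Checks: |RK| = 43.10 ✓; |KE| = 66.40 ✓.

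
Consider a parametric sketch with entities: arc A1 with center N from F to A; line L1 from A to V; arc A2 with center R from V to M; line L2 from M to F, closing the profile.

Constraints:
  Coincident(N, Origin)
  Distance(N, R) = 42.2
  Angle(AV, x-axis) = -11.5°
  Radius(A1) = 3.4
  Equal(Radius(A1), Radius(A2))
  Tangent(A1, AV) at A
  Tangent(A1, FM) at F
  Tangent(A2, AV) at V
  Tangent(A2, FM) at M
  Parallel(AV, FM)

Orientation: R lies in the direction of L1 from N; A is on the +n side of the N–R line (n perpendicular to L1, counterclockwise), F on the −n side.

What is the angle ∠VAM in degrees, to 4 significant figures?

9.154°

Tangency of A1 to both parallel lines with radius 3.4 puts A and F at N ± 3.4·n: A = (0.6779, 3.332), F = (-0.6779, -3.332). Equal radii place V and M the same way about R: V = R + 3.4·n = (42.03, -5.082), M = R − 3.4·n = (40.67, -11.75). Then cos ∠VAM = AV·AM / (|AV||AM|), giving 9.154°.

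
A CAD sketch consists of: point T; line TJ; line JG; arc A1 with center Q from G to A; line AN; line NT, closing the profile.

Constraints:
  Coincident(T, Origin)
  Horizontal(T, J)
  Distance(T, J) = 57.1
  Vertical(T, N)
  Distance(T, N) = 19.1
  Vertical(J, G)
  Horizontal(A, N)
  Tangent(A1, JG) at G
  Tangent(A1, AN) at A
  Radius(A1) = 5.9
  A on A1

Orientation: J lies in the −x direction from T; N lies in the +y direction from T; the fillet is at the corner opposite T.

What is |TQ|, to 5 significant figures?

52.874

TN is vertical with |TN| = 19.1 and N on the +y side, so N = (0.0000, 19.100). The virtual corner opposite T is at (-57.100, 19.100). A1 meets JG tangentially, so QG is at right angles to JG and since A1 is tangent to AN there, QA ⟂ AN, with radius 5.9, so the center Q sits 5.9 in from both sides at Q = (-51.200, 13.200). Then |TQ| = |Q − T| = 52.874.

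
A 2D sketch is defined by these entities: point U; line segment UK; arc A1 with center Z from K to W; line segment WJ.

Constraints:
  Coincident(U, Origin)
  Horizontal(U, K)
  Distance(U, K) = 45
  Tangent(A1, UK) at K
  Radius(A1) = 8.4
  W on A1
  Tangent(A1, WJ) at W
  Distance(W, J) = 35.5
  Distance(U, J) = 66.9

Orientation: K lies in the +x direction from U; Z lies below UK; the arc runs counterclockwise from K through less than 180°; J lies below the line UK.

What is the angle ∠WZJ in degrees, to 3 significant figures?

76.7°

U is at the origin; UK is horizontal with |UK| = 45.0 and K on the +x side, so K = (45.0, 0.00). Tangency of A1 to UK means the radius ZK is perpendicular to UK, so Z = K + (0, -8.4) = (45.0, -8.40). Since ZW ⟂ WJ (tangency), |ZJ| = √(8.4² + 35.5²) = 36.5 regardless of where W sits on A1. So J lies on both circle(U, 66.9) and circle(Z, 36.5); the below-UK intersection is J = (49.9, -44.5). W is the foot of the tangent from J: W = (37.2, -11.4).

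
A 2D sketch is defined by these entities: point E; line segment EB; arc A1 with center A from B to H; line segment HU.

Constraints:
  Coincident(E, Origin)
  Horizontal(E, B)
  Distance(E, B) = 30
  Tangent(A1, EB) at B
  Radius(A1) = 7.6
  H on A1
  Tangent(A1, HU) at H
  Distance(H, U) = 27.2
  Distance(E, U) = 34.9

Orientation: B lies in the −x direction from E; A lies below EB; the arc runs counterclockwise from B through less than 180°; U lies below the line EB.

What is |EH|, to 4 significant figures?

37.52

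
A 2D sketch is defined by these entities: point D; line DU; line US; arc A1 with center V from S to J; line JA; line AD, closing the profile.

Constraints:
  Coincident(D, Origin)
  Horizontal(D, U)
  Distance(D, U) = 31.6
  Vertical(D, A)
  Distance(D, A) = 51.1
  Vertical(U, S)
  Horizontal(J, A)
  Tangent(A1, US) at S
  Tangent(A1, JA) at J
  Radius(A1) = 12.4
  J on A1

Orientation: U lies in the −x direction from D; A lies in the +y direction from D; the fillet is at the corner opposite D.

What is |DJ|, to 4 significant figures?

54.59

The virtual corner opposite D is at (-31.60, 51.10). Tangency of A1 to US means the radius VS is perpendicular to US and tangency of A1 to JA means the radius VJ is perpendicular to JA, with radius 12.4, so the center V sits 12.4 in from both sides at V = (-19.20, 38.70). That places the tangent points at S = (-31.60, 38.70) on US and J = (-19.20, 51.10) on JA. Then |DJ| = |J − D| = 54.59.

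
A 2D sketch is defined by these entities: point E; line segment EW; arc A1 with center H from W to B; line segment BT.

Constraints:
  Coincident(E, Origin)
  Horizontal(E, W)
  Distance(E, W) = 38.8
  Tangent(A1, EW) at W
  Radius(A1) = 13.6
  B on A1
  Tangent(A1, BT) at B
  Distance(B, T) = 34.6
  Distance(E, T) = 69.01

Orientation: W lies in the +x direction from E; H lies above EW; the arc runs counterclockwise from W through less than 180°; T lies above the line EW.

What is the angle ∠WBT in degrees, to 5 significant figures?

131.39°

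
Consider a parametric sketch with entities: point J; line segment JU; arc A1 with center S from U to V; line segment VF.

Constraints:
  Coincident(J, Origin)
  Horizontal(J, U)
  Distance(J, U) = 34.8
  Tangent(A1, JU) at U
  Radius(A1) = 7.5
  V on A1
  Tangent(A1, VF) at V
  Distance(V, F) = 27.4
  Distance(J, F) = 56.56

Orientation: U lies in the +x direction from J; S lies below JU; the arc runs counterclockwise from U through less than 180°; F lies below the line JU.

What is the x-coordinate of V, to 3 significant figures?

28.8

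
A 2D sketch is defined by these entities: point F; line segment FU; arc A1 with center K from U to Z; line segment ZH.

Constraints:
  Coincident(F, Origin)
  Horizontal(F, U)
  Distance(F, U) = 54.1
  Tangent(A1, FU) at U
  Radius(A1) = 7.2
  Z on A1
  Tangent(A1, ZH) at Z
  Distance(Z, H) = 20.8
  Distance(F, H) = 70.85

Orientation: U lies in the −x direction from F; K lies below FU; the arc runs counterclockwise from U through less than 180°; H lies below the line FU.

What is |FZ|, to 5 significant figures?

61.341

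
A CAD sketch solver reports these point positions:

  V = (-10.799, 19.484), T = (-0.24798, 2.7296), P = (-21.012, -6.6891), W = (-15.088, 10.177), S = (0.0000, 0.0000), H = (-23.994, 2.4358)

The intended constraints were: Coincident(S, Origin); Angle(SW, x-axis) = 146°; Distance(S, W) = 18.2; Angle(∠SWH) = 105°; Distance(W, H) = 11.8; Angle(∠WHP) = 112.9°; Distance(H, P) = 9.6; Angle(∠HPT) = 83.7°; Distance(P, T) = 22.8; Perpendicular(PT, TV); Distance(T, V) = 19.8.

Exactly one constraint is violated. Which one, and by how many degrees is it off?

Perpendicular(PT, TV) — off by 7.80°.

S = (0.00, 0.00) ✓; SW at 146.0° ✓; |SW| = 18.20 ✓; ∠SWH = 105.0° ✓; |WH| = 11.80 ✓; ∠WHP = 112.9° ✓; |HP| = 9.600 ✓; ∠HPT = 83.70° ✓; |PT| = 22.80 ✓; ∠(PT, TV) = 97.80° ✗; |TV| = 19.80 ✓.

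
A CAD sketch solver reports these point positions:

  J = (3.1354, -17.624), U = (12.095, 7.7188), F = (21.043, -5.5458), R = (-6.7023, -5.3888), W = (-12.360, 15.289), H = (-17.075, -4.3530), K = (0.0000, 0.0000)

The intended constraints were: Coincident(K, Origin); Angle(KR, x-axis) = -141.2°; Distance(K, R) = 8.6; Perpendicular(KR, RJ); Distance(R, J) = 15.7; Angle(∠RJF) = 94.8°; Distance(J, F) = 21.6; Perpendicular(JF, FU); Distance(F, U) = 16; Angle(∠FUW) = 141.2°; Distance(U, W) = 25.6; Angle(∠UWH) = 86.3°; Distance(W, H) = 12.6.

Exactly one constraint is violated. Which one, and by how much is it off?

Distance(W, H) = 12.6 — off by 7.60.

K = (0.00, 0.00) ✓; KR at -141.2° ✓; |KR| = 8.600 ✓; ∠(KR, RJ) = 90.00° ✓; |RJ| = 15.70 ✓; ∠RJF = 94.80° ✓; |JF| = 21.60 ✓; ∠(JF, FU) = 90.00° ✓; |FU| = 16.00 ✓; ∠FUW = 141.2° ✓; |UW| = 25.60 ✓; ∠UWH = 86.30° ✓; |WH| = 20.20 ✗.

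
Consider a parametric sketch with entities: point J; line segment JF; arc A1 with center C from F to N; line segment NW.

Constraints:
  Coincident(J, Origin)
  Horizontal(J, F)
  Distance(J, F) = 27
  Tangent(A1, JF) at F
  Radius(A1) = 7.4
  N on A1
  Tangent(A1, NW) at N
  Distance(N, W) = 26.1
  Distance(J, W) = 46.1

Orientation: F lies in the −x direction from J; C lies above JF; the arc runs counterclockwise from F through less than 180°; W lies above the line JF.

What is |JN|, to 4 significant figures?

22.76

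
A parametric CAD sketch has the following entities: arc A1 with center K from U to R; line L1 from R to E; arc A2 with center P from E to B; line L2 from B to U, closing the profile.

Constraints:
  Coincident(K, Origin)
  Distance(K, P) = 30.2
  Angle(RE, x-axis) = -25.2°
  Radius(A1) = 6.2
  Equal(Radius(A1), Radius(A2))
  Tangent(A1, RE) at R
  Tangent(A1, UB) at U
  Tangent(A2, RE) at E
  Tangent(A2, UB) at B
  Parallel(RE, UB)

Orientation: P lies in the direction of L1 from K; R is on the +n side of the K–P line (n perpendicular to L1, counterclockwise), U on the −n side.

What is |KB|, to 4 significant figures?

30.83

The slot axis is L1's direction at -25.2°, so u = (cos -25.2°, sin -25.2°) = (0.9048, -0.4258) and n = (−sin -25.2°, cos -25.2°) = (0.4258, 0.9048). K is at the origin and P lies 30.2 along u from K, so P = 30.2·u = (27.33, -12.86). Tangency of A1 to both parallel lines with radius 6.2 puts R and U at K ± 6.2·n: R = (2.640, 5.610), U = (-2.640, -5.610). Equal radii place E and B the same way about P: E = P + 6.2·n = (29.97, -7.249), B = P − 6.2·n = (24.69, -18.47). Then |KB| = |B − K| = 30.83.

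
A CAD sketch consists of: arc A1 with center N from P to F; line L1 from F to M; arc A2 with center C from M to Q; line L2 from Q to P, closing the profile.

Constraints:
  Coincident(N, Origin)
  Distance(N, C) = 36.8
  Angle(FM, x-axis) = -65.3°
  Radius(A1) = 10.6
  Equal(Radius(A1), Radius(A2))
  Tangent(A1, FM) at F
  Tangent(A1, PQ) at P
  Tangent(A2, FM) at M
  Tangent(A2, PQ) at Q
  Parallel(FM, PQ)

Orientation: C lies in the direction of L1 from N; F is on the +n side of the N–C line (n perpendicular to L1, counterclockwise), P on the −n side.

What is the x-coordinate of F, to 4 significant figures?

9.630

The slot axis is L1's direction at -65.3°, so u = (cos -65.3°, sin -65.3°) = (0.4179, -0.9085) and n = (−sin -65.3°, cos -65.3°) = (0.9085, 0.4179). N is at the origin and C lies 36.8 along u from N, so C = 36.8·u = (15.38, -33.43). Tangency of A1 to both parallel lines with radius 10.6 puts F and P at N ± 10.6·n: F = (9.630, 4.429), P = (-9.630, -4.429). So F.x = 9.630.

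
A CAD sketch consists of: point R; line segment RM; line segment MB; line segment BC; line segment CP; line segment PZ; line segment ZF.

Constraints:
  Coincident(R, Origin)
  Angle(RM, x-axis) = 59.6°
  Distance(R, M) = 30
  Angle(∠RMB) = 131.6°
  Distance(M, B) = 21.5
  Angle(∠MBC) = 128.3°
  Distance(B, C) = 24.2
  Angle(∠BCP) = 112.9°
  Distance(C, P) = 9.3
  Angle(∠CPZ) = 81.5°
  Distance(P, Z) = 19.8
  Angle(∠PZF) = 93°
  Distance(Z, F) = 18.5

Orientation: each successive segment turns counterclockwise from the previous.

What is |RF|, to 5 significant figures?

51.790

∠CPZ = 81.5° gives PZ at -34.700° from the x-axis; with |PZ| = 19.8, Z = (-4.2476, 36.668). ∠PZF = 93.0° gives ZF at 52.300° from the x-axis; with |ZF| = 18.5, F = (7.0656, 51.305). Then |RF| = |F − R| = 51.790.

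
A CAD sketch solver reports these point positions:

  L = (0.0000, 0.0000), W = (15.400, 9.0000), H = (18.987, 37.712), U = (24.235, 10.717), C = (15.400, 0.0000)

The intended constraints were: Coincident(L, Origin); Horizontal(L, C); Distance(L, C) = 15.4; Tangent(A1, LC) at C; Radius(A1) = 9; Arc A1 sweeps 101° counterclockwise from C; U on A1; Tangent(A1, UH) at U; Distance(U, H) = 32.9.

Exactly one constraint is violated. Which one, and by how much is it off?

Distance(U, H) = 32.9 — off by 5.40.

L = (0.00, 0.00) ✓; L.y = 0.00, C.y = 0.00 ✓; |LC| = 15.40 ✓; ∠(WC, CL) = 90.00° ✓; |WC| = 9.000 ✓; bearing(W→U) − bearing(W→C) = 101.0° ✓; |WU| = 9.000 ✓; ∠(WU, UH) = 90.00° ✓; |UH| = 27.50 ✗.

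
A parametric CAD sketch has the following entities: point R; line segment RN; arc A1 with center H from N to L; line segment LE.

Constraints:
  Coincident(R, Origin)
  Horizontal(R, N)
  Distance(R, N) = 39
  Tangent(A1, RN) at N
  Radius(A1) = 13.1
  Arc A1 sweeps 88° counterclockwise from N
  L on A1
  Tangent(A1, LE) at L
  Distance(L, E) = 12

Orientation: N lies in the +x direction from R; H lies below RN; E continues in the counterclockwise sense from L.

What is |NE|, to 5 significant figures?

28.097

On A1, N sits at bearing 90° from H; an 88° counterclockwise sweep puts L at bearing 178°, so L = H + 13.1·(cos 178°, sin 178°) = (25.908, -12.643). The tangent condition forces HL to be normal to LE, so LE runs along (−sin 178°, cos 178°); with |LE| = 12.0, E = (25.489, -24.636). Then |NE| = |E − N| = 28.097.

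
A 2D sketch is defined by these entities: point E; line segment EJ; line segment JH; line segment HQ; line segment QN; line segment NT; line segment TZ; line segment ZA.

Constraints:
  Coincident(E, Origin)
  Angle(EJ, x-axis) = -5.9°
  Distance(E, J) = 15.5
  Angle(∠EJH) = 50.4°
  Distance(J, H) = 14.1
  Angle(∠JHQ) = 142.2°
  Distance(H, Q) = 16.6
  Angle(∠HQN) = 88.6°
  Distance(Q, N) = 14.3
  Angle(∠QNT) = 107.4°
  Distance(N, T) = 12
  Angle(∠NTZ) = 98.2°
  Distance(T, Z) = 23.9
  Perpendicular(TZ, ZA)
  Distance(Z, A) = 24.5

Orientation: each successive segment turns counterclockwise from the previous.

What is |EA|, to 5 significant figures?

29.429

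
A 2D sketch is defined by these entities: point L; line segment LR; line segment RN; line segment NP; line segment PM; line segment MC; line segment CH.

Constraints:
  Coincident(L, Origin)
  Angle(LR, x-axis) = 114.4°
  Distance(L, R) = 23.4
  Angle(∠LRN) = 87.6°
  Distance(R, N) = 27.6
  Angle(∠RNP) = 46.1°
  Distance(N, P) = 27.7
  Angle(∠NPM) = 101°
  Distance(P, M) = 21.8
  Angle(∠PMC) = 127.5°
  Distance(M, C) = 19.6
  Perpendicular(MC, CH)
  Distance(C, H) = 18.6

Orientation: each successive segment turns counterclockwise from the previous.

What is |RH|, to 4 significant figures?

14.71

∠PMC = 127.5° gives MC at 112.2° from the x-axis; with |MC| = 19.6, C = (-4.566, 36.68). The perpendicularity gives CH at right angles to MC, so CH runs at -157.8°; with |CH| = 18.6, H = (-21.79, 29.65). Then |RH| = |H − R| = 14.71.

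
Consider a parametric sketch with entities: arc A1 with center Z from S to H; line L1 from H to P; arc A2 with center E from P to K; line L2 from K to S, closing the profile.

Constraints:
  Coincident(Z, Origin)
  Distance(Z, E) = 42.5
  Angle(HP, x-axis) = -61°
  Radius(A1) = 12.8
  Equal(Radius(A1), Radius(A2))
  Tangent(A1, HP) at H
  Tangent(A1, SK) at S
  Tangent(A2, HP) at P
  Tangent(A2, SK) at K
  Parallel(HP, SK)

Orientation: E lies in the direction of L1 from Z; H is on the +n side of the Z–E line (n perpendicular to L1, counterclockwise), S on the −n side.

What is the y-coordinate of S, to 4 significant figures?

-6.206

The slot axis is L1's direction at -61.0°, so u = (cos -61.0°, sin -61.0°) = (0.4848, -0.8746) and n = (−sin -61.0°, cos -61.0°) = (0.8746, 0.4848). Z is at the origin and E lies 42.5 along u from Z, so E = 42.5·u = (20.60, -37.17). Tangency of A1 to both parallel lines with radius 12.8 puts H and S at Z ± 12.8·n: H = (11.20, 6.206), S = (-11.20, -6.206). So S.y = -6.206.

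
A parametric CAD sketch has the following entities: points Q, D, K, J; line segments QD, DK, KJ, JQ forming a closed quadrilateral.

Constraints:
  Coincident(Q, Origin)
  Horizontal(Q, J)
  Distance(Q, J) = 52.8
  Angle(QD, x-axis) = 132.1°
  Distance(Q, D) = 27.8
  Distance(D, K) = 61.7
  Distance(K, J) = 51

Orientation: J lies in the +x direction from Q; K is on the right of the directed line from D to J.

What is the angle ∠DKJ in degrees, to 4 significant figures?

81.97°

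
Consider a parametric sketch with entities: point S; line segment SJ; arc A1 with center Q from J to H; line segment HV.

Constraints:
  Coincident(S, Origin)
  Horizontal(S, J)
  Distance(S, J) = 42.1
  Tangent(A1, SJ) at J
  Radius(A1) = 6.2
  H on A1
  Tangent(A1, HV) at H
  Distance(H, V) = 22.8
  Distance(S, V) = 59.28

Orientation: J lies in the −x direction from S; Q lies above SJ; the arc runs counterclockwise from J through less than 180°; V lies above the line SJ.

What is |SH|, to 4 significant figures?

38.85

Checks: S.y = 0.00, J.y = 0.00 ✓; |QH| = 6.200 ✓; ∠(QH, HV) = 90.00° ✓; |HV| = 22.80 ✓; |SV| = 59.28 ✓.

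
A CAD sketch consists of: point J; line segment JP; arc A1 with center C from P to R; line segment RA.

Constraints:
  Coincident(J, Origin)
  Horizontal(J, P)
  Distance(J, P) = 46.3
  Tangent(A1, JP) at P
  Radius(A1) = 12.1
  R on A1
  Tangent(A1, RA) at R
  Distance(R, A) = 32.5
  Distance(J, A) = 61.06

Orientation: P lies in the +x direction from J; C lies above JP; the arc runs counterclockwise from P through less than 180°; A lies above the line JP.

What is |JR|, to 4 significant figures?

59.56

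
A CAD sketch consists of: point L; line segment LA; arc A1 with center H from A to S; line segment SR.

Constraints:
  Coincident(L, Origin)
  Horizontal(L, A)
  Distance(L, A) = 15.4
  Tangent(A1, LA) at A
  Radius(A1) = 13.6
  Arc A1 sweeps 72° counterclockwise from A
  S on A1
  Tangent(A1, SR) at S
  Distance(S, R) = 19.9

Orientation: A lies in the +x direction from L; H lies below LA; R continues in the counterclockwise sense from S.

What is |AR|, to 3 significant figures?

34.2

On A1, A sits at bearing 90° from H; a 72° counterclockwise sweep puts S at bearing 162°, so S = H + 13.6·(cos 162°, sin 162°) = (2.47, -9.40). The tangent condition forces HS to be normal to SR, so SR runs along (−sin 162°, cos 162°); with |SR| = 19.9, R = (-3.68, -28.3). Then |AR| = |R − A| = 34.2.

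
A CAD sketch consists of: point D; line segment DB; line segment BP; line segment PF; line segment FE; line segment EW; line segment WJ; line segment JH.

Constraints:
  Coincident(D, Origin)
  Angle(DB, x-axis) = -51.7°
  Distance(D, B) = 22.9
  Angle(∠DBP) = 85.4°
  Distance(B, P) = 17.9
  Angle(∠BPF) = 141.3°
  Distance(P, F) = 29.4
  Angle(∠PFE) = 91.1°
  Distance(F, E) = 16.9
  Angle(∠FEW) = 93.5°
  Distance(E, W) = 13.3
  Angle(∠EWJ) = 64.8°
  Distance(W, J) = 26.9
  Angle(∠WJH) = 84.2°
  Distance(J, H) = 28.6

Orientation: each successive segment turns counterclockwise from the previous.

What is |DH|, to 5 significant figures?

54.601

D is at the origin; DB runs at -51.7° with length 22.9, so B = (14.193, -17.971). ∠DBP = 85.4° gives BP at 42.900° from the x-axis; with |BP| = 17.9, P = (27.305, -5.7865). ∠BPF = 141.3° gives PF at 81.600° from the x-axis; with |PF| = 29.4, F = (31.600, 23.298). ∠PFE = 91.1° gives FE at 170.50° from the x-axis; with |FE| = 16.9, E = (14.932, 26.087). ∠FEW = 93.5° gives EW at -103.00° from the x-axis; with |EW| = 13.3, W = (11.940, 13.128). ∠EWJ = 64.8° gives WJ at 12.200° from the x-axis; with |WJ| = 26.9, J = (38.233, 18.813). ∠WJH = 84.2° gives JH at 108.00° from the x-axis; with |JH| = 28.6, H = (29.395, 46.013). Then |DH| = |H − D| = 54.601.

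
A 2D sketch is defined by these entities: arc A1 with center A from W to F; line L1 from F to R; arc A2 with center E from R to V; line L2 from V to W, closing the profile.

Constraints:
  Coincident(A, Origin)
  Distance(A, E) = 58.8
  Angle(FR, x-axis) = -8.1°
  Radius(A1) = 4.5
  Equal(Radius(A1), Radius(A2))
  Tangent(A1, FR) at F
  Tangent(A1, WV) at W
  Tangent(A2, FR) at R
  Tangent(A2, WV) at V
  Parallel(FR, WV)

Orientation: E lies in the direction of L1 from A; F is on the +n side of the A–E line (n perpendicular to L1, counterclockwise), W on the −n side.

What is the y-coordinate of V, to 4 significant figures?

-12.74

The slot axis is L1's direction at -8.1°, so u = (cos -8.1°, sin -8.1°) = (0.9900, -0.1409) and n = (−sin -8.1°, cos -8.1°) = (0.1409, 0.9900). A is at the origin and E lies 58.8 along u from A, so E = 58.8·u = (58.21, -8.285). Tangency of A1 to both parallel lines with radius 4.5 puts F and W at A ± 4.5·n: F = (0.6341, 4.455), W = (-0.6341, -4.455). Equal radii place R and V the same way about E: R = E + 4.5·n = (58.85, -3.830), V = E − 4.5·n = (57.58, -12.74). So V.y = -12.74.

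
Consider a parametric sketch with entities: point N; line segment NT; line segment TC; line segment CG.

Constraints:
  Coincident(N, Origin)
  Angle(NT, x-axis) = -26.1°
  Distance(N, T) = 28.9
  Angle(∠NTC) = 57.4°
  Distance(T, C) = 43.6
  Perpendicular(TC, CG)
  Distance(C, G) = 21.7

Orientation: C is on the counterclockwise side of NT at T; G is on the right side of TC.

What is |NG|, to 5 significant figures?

53.907

N is at the origin; NT runs at -26.1° with length 28.9, so T = 28.9·(cos -26.1°, sin -26.1°) = (25.953, -12.714). ∠NTC = 57.4°, so TC runs at -26.1° + (180° − 57.4°) = 96.500° from the x-axis; with |TC| = 43.6, C = T + 43.6·(cos 96.500°, sin 96.500°) = (21.017, 30.605). TC is perpendicular to CG; with |CG| = 21.7 on the right of TC, G = C + 21.7·(0.99357, 0.11320) = (42.578, 33.062). Then |NG| = |G − N| = 53.907.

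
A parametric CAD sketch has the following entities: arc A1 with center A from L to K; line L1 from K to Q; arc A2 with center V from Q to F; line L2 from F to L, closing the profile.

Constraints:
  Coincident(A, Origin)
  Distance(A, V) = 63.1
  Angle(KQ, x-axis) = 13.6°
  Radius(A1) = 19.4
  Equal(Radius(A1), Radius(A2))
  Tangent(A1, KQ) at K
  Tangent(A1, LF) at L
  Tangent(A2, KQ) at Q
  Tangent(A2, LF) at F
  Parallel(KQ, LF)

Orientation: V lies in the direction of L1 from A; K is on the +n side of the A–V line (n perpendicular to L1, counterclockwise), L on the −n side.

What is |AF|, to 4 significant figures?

66.01

The slot axis is L1's direction at 13.6°, so u = (cos 13.6°, sin 13.6°) = (0.9720, 0.2351) and n = (−sin 13.6°, cos 13.6°) = (-0.2351, 0.9720). A is at the origin and V lies 63.1 along u from A, so V = 63.1·u = (61.33, 14.84). Tangency of A1 to both parallel lines with radius 19.4 puts K and L at A ± 19.4·n: K = (-4.562, 18.86), L = (4.562, -18.86). Equal radii place Q and F the same way about V: Q = V + 19.4·n = (56.77, 33.69), F = V − 19.4·n = (65.89, -4.019). Then |AF| = |F − A| = 66.01.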